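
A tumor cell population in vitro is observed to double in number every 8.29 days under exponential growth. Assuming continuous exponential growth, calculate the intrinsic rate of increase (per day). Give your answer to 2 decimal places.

r = ln(2)/t_d = 0.6931/8.29 = 0.083612.

0.08 per day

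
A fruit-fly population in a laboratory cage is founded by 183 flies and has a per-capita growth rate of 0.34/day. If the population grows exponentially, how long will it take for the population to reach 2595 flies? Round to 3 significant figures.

7.80 days

Set N₀·e^(rt) = 2595: e^(0.34·t) = 2595/183 = 14.18.
0.34·t = ln(14.18) = 2.6519, so t = 2.6519/0.34 = 7.7996.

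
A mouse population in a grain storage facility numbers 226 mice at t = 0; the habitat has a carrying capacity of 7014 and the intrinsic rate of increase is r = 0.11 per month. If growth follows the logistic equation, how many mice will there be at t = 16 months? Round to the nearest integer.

1137 mice

A = (K − N₀)/N₀ = (7014 − 226)/226 = 30.035.
N(t) = K/(1 + A·e^(−rt)) = 7014/(1 + 30.035×e^(−0.11×16)).
e^(−1.76) = 0.17204; denominator = 1 + 30.035×0.17204 = 6.1674.
N = 7014/6.1674 = 1137.26.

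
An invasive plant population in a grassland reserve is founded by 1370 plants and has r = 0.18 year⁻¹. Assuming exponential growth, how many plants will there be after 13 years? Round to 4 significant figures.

N(t) = N₀·e^(rt) = 1370 × e^(0.18×13) = 1370 × e^2.34.
e^2.34 ≈ 10.381, so N ≈ 1370 × 10.381 = 14222.3.

14220 plants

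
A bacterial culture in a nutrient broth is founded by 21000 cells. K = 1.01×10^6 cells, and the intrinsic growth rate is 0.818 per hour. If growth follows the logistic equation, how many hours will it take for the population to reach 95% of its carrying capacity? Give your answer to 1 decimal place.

A = (K − N₀)/N₀ = (1.01×10^6 − 21000)/21000 = 47.095.
Solve 1.01×10^6/(1 + 47.095·e^(−0.818t)) = 959500: 1 + 47.095·e^(−0.818t) = 1.0526, so e^(−0.818t) = 0.00111756.
−0.818·t = ln(0.00111756) = -6.7966, so t = 6.7966/0.818 = 8.3088.

8.3 hours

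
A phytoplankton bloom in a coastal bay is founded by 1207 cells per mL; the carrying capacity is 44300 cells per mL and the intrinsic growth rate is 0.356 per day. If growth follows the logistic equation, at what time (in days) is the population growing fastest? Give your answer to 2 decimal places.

Logistic growth is fastest at N = K/2 = 22150.
A = (K − N₀)/N₀ = 35.703. Set K/(1 + A·e^(−rt)) = K/2 → A·e^(−rt) = 1.
e^(−0.356t) = 1/35.703 = 0.0280092, so t = ln(35.703)/0.356 = 3.5752/0.356 = 10.043.

10.04 days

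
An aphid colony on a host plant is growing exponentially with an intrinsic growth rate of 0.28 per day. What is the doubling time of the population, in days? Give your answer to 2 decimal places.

2.48 days

Doubling time t_d = ln(2)/r = 0.6931/0.28 = 2.4755.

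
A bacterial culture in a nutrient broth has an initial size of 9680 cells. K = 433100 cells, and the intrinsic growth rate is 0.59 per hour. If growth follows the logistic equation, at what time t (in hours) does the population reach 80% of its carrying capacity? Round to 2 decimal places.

8.75 hours

A = (K − N₀)/N₀ = (433100 − 9680)/9680 = 43.742.
Solve 433100/(1 + 43.742·e^(−0.59t)) = 346480: 1 + 43.742·e^(−0.59t) = 1.25, so e^(−0.59t) = 0.00571537.
−0.59·t = ln(0.00571537) = -5.1646, so t = 5.1646/0.59 = 8.7536.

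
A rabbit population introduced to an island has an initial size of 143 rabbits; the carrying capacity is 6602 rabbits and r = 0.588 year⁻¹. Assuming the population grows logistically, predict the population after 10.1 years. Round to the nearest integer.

5900 rabbits

A = (K − N₀)/N₀ = (6602 − 143)/143 = 45.168.
N(t) = K/(1 + A·e^(−rt)) = 6602/(1 + 45.168×e^(−0.588×10.1)).
e^(−5.939) = 0.0026352; denominator = 1 + 45.168×0.0026352 = 1.119.
N = 6602/1.119 = 5899.77.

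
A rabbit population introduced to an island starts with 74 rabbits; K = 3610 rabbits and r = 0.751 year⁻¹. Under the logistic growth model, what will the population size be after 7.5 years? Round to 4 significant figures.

A = (K − N₀)/N₀ = (3610 − 74)/74 = 47.784.
N(t) = K/(1 + A·e^(−rt)) = 3610/(1 + 47.784×e^(−0.751×7.5)).
e^(−5.633) = 0.0035796; denominator = 1 + 47.784×0.0035796 = 1.171.
N = 3610/1.171 = 3082.71.

3083 rabbits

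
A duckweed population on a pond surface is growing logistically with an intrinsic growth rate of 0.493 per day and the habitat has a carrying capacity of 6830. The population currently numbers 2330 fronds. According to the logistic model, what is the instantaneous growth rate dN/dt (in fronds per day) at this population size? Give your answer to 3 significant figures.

757 fronds per day

dN/dt = rN(1 − N/K) = 0.493 × 2330 × (1 − 2330/6830).
1 − 2330/6830 = 0.65886; dN/dt = 0.493 × 2330 × 0.65886 = 756.82.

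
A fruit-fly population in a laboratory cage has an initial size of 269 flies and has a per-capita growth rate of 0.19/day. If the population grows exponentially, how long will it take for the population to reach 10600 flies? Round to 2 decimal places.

Set N₀·e^(rt) = 10600: e^(0.19·t) = 10600/269 = 39.405.
0.19·t = ln(39.405) = 3.6739, so t = 3.6739/0.19 = 19.336.

19.34 days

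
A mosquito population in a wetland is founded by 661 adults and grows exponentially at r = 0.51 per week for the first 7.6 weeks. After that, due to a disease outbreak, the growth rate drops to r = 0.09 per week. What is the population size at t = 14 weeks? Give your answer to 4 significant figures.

56710 adults

Phase 1: N(7.6) = 661·e^(0.51×7.6) = 661·e^3.876 = 31880.6.
Phase 2 runs for 14 − 7.6 = 6.4 weeks at r = 0.09.
N(14) = 31880.6·e^(0.09×6.4) = 31880.6·e^0.576 = 56712.7.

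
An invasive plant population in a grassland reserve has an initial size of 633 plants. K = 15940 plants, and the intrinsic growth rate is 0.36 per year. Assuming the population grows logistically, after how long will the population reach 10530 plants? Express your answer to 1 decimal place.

10.7 years

A = (K − N₀)/N₀ = (15940 − 633)/633 = 24.182.
Solve 15940/(1 + 24.182·e^(−0.36t)) = 10530: 1 + 24.182·e^(−0.36t) = 1.5138, so e^(−0.36t) = 0.0212463.
−0.36·t = ln(0.0212463) = -3.8516, so t = 3.8516/0.36 = 10.699.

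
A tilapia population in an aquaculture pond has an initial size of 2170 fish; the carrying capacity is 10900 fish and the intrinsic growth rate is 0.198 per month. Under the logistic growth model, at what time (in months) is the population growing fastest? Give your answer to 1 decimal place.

7.0 months

Logistic growth is fastest at N = K/2 = 5450.
A = (K − N₀)/N₀ = 4.023. Set K/(1 + A·e^(−rt)) = K/2 → A·e^(−rt) = 1.
e^(−0.198t) = 1/4.023 = 0.248568, so t = ln(4.023)/0.198 = 1.392/0.198 = 7.0305.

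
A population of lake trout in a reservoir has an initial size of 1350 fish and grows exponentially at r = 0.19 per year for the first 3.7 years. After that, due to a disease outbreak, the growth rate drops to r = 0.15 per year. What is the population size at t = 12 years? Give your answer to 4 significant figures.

Phase 1: N(3.7) = 1350·e^(0.19×3.7) = 1350·e^0.703 = 2726.73.
Phase 2 runs for 12 − 3.7 = 8.3 years at r = 0.15.
N(12) = 2726.73·e^(0.15×8.3) = 2726.73·e^1.245 = 9469.77.

9470 fish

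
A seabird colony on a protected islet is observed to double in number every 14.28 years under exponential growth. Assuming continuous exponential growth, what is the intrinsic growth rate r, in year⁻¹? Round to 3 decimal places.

r = ln(2)/t_d = 0.6931/14.28 = 0.04854.

0.049 per year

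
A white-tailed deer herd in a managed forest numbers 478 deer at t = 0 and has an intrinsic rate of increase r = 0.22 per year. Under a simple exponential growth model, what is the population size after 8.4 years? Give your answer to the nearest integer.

3034 deer

N(t) = N₀·e^(rt) = 478 × e^(0.22×8.4) = 478 × e^1.848.
e^1.848 ≈ 6.3471, so N ≈ 478 × 6.3471 = 3033.92.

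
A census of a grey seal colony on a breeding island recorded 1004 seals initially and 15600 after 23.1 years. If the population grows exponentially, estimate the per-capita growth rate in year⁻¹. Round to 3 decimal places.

From N(t) = N₀·e^(rt): e^(r·23.1) = 15600/1004 = 15.538.
r·23.1 = ln(15.538) = 2.7433, so r = 2.7433/23.1 = 0.11876.

0.119 per year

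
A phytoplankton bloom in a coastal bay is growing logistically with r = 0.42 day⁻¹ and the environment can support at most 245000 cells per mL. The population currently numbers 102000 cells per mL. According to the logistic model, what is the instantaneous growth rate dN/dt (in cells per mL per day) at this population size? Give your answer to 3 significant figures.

25000 cells per mL per day

dN/dt = rN(1 − N/K) = 0.42 × 102000 × (1 − 102000/245000).
1 − 102000/245000 = 0.58367; dN/dt = 0.42 × 102000 × 0.58367 = 25005.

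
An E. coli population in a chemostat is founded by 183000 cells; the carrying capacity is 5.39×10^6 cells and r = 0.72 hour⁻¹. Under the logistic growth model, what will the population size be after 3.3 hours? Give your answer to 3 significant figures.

A = (K − N₀)/N₀ = (5.39×10^6 − 183000)/183000 = 28.454.
N(t) = K/(1 + A·e^(−rt)) = 5.39×10^6/(1 + 28.454×e^(−0.72×3.3)).
e^(−2.376) = 0.092922; denominator = 1 + 28.454×0.092922 = 3.6439.
N = 5.39×10^6/3.6439 = 1.479165×10^6.

1480000 cells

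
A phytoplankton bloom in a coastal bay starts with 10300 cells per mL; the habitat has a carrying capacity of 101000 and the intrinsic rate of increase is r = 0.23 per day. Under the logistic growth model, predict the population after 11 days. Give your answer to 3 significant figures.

A = (K − N₀)/N₀ = (101000 − 10300)/10300 = 8.8058.
N(t) = K/(1 + A·e^(−rt)) = 101000/(1 + 8.8058×e^(−0.23×11)).
e^(−2.53) = 0.079659; denominator = 1 + 8.8058×0.079659 = 1.7015.
N = 101000/1.7015 = 59360.7.

59400 cells per mL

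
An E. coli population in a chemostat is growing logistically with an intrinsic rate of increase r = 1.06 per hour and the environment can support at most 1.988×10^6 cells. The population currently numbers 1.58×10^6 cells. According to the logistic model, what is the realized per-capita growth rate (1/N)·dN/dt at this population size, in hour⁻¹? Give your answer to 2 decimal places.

(1/N)·dN/dt = r(1 − N/K) = 1.06 × (1 − 1.58×10^6/1.988×10^6).
= 1.06 × 0.20523 = 0.21755.

0.22 per hour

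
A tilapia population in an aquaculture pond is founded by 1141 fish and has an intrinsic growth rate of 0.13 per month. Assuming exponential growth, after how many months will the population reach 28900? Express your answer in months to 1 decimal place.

24.9 months

Set N₀·e^(rt) = 28900: e^(0.13·t) = 28900/1141 = 25.329.
0.13·t = ln(25.329) = 3.2319, so t = 3.2319/0.13 = 24.861.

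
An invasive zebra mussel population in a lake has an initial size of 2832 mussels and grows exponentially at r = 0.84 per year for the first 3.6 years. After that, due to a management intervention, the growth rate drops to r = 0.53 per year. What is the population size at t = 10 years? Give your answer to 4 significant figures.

1732000 mussels

Phase 1: N(3.6) = 2832·e^(0.84×3.6) = 2832·e^3.024 = 58263.9.
Phase 2 runs for 10 − 3.6 = 6.4 years at r = 0.53.
N(10) = 58263.9·e^(0.53×6.4) = 58263.9·e^3.392 = 1.731915×10^6.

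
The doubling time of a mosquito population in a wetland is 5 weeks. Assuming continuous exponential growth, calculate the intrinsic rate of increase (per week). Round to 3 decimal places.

0.139 per week

r = ln(2)/t_d = 0.6931/5 = 0.13863.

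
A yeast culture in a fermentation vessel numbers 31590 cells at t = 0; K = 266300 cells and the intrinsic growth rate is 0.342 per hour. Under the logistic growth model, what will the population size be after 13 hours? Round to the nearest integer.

A = (K − N₀)/N₀ = (266300 − 31590)/31590 = 7.4299.
N(t) = K/(1 + A·e^(−rt)) = 266300/(1 + 7.4299×e^(−0.342×13)).
e^(−4.446) = 0.011725; denominator = 1 + 7.4299×0.011725 = 1.0871.
N = 266300/1.0871 = 244960.

244960 cells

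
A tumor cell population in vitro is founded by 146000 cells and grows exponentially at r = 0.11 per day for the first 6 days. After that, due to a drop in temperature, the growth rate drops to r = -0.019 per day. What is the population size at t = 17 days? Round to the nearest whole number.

Phase 1: N(6) = 146000·e^(0.11×6) = 146000·e^0.66 = 282480.
Phase 2 runs for 17 − 6 = 11 days at r = -0.019.
N(17) = 282480·e^(-0.019×11) = 282480·e^-0.209 = 229203.

229203 cells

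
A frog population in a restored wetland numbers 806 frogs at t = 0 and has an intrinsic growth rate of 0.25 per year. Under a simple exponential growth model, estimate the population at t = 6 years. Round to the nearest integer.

N(t) = N₀·e^(rt) = 806 × e^(0.25×6) = 806 × e^1.5.
e^1.5 ≈ 4.4817, so N ≈ 806 × 4.4817 = 3612.24.

3612 frogs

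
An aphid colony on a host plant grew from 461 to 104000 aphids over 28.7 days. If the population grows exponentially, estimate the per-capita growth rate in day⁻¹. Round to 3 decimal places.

0.189 per day

From N(t) = N₀·e^(rt): e^(r·28.7) = 104000/461 = 225.6.
r·28.7 = ln(225.6) = 5.4187, so r = 5.4187/28.7 = 0.18881.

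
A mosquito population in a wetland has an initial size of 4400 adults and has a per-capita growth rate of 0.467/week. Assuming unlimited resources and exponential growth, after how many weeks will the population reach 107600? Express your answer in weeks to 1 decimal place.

6.8 weeks

Set N₀·e^(rt) = 107600: e^(0.467·t) = 107600/4400 = 24.455.
0.467·t = ln(24.455) = 3.1968, so t = 3.1968/0.467 = 6.8454.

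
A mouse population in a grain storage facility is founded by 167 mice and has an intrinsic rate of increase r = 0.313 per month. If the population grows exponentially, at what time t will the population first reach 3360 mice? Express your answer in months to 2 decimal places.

Set N₀·e^(rt) = 3360: e^(0.313·t) = 3360/167 = 20.12.
0.313·t = ln(20.12) = 3.0017, so t = 3.0017/0.313 = 9.5901.

9.59 months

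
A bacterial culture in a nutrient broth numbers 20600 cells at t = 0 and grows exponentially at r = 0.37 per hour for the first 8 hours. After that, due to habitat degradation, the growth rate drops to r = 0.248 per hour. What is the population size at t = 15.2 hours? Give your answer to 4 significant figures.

Phase 1: N(8) = 20600·e^(0.37×8) = 20600·e^2.96 = 397538.
Phase 2 runs for 15.2 − 8 = 7.2 hours at r = 0.248.
N(15.2) = 397538·e^(0.248×7.2) = 397538·e^1.786 = 2.370583×10^6.

2371000 cells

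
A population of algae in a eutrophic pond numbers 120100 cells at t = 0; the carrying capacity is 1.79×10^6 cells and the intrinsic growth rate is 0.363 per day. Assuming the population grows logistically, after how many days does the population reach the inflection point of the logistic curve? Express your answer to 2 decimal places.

7.25 days

Logistic growth is fastest at N = K/2 = 895000.
A = (K − N₀)/N₀ = 13.904. Set K/(1 + A·e^(−rt)) = K/2 → A·e^(−rt) = 1.
e^(−0.363t) = 1/13.904 = 0.0719205, so t = ln(13.904)/0.363 = 2.6322/0.363 = 7.2512.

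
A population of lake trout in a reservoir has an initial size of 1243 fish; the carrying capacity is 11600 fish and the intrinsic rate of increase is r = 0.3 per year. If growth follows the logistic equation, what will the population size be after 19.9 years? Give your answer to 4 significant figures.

A = (K − N₀)/N₀ = (11600 − 1243)/1243 = 8.3323.
N(t) = K/(1 + A·e^(−rt)) = 11600/(1 + 8.3323×e^(−0.3×19.9)).
e^(−5.97) = 0.0025542; denominator = 1 + 8.3323×0.0025542 = 1.0213.
N = 11600/1.0213 = 11358.3.

11360 fish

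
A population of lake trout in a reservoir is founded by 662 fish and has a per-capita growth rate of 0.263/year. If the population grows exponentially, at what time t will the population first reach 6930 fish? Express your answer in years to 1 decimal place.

Set N₀·e^(rt) = 6930: e^(0.263·t) = 6930/662 = 10.468.
0.263·t = ln(10.468) = 2.3483, so t = 2.3483/0.263 = 8.9291.

8.9 years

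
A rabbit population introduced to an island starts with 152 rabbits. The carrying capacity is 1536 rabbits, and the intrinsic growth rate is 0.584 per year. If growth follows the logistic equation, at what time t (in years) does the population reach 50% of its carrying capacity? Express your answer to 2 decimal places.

A = (K − N₀)/N₀ = (1536 − 152)/152 = 9.1053.
Solve 1536/(1 + 9.1053·e^(−0.584t)) = 768: 1 + 9.1053·e^(−0.584t) = 2, so e^(−0.584t) = 0.109827.
−0.584·t = ln(0.109827) = -2.2089, so t = 2.2089/0.584 = 3.7823.

3.78 years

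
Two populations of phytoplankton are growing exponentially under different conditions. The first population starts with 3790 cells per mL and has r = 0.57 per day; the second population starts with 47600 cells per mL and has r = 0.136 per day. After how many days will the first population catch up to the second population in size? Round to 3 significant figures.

5.83 days

Set 3790·e^(0.57t) = 47600·e^(0.136t).
e^((0.57 − 0.136)t) = 47600/3790 → e^(0.434·t) = 12.559.
0.434·t = ln(12.559) = 2.5305, so t = 2.5305/0.434 = 5.8306.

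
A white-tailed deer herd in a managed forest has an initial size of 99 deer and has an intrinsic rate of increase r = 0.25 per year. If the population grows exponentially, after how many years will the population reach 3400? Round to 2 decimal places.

14.15 years

Set N₀·e^(rt) = 3400: e^(0.25·t) = 3400/99 = 34.343.
0.25·t = ln(34.343) = 3.5364, so t = 3.5364/0.25 = 14.146.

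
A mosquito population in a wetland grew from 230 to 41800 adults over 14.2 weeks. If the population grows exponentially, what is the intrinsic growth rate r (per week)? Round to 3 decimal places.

0.366 per week

From N(t) = N₀·e^(rt): e^(r·14.2) = 41800/230 = 181.74.
r·14.2 = ln(181.74) = 5.2026, so r = 5.2026/14.2 = 0.36638.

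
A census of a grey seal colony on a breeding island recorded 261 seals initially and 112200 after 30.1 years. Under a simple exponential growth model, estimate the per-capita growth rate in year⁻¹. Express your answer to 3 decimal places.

From N(t) = N₀·e^(rt): e^(r·30.1) = 112200/261 = 429.89.
r·30.1 = ln(429.89) = 6.0635, so r = 6.0635/30.1 = 0.20145.

0.201 per year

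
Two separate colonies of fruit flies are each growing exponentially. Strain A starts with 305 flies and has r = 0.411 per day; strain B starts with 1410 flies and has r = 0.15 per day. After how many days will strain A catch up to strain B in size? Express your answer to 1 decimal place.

Set 305·e^(0.411t) = 1410·e^(0.15t).
e^((0.411 − 0.15)t) = 1410/305 → e^(0.261·t) = 4.623.
0.261·t = ln(4.623) = 1.531, so t = 1.531/0.261 = 5.866.

5.9 days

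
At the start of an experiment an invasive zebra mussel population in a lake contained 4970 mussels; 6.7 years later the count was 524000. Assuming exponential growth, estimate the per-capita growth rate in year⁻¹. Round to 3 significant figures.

From N(t) = N₀·e^(rt): e^(r·6.7) = 524000/4970 = 105.43.
r·6.7 = ln(105.43) = 4.6581, so r = 4.6581/6.7 = 0.69523.

0.695 per year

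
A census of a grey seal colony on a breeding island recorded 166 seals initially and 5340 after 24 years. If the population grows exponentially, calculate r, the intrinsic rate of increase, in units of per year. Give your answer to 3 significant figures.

From N(t) = N₀·e^(rt): e^(r·24) = 5340/166 = 32.169.
r·24 = ln(32.169) = 3.471, so r = 3.471/24 = 0.14462.

0.145 per year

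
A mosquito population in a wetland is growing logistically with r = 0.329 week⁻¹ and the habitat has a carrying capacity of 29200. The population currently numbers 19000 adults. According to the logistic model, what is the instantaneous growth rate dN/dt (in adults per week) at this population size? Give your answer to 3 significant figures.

dN/dt = rN(1 − N/K) = 0.329 × 19000 × (1 − 19000/29200).
1 − 19000/29200 = 0.34932; dN/dt = 0.329 × 19000 × 0.34932 = 2183.6.

2180 adults per week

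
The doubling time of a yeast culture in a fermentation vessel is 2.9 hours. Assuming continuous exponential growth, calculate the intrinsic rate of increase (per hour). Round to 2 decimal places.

0.24 per hour

r = ln(2)/t_d = 0.6931/2.9 = 0.23902.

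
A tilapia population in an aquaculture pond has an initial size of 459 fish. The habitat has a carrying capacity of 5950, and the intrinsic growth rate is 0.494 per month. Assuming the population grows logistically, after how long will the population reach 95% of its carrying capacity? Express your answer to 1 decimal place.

11.0 months

A = (K − N₀)/N₀ = (5950 − 459)/459 = 11.963.
Solve 5950/(1 + 11.963·e^(−0.494t)) = 5652.5: 1 + 11.963·e^(−0.494t) = 1.0526, so e^(−0.494t) = 0.00439954.
−0.494·t = ln(0.00439954) = -5.4263, so t = 5.4263/0.494 = 10.984.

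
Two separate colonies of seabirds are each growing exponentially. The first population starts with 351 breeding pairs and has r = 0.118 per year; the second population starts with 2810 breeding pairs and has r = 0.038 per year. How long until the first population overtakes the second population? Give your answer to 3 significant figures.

26.0 years

Set 351·e^(0.118t) = 2810·e^(0.038t).
e^((0.118 − 0.038)t) = 2810/351 → e^(0.08·t) = 8.0057.
0.08·t = ln(8.0057) = 2.0802, so t = 2.0802/0.08 = 26.002.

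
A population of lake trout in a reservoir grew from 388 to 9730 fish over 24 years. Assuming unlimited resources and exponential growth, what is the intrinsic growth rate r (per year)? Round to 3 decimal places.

0.134 per year

From N(t) = N₀·e^(rt): e^(r·24) = 9730/388 = 25.077.
r·24 = ln(25.077) = 3.222, so r = 3.222/24 = 0.13425.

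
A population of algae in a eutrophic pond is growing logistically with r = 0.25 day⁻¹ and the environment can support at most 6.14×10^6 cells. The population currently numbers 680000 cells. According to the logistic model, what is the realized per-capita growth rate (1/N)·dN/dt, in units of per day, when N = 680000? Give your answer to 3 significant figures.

0.222 per day

(1/N)·dN/dt = r(1 − N/K) = 0.25 × (1 − 680000/6.14×10^6).
= 0.25 × 0.88925 = 0.22231.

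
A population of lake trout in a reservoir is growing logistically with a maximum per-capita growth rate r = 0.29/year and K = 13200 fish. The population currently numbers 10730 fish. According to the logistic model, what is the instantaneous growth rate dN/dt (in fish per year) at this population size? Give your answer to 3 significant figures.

dN/dt = rN(1 − N/K) = 0.29 × 10730 × (1 − 10730/13200).
1 − 10730/13200 = 0.18712; dN/dt = 0.29 × 10730 × 0.18712 = 582.27.

582 fish per year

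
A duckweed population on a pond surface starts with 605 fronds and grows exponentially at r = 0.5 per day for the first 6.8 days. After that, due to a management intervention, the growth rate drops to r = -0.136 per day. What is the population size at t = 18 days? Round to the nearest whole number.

Phase 1: N(6.8) = 605·e^(0.5×6.8) = 605·e^3.4 = 18128.3.
Phase 2 runs for 18 − 6.8 = 11.2 days at r = -0.136.
N(18) = 18128.3·e^(-0.136×11.2) = 18128.3·e^-1.523 = 3952.2.

3952 fronds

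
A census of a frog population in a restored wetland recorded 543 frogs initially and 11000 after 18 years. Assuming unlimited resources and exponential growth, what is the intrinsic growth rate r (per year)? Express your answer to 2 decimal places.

From N(t) = N₀·e^(rt): e^(r·18) = 11000/543 = 20.258.
r·18 = ln(20.258) = 3.0085, so r = 3.0085/18 = 0.16714.

0.17 per year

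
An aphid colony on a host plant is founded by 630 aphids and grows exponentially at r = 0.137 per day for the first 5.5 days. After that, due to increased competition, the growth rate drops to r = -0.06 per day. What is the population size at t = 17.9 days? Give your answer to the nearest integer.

636 aphids

Phase 1: N(5.5) = 630·e^(0.137×5.5) = 630·e^0.7535 = 1338.39.
Phase 2 runs for 17.9 − 5.5 = 12.4 days at r = -0.06.
N(17.9) = 1338.39·e^(-0.06×12.4) = 1338.39·e^-0.744 = 636.014.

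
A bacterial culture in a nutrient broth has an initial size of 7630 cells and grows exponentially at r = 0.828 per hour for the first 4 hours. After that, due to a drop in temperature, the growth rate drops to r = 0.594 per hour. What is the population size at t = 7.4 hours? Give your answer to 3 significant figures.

Phase 1: N(4) = 7630·e^(0.828×4) = 7630·e^3.312 = 209367.
Phase 2 runs for 7.4 − 4 = 3.4 hours at r = 0.594.
N(7.4) = 209367·e^(0.594×3.4) = 209367·e^2.02 = 1.577644×10^6.

1580000 cells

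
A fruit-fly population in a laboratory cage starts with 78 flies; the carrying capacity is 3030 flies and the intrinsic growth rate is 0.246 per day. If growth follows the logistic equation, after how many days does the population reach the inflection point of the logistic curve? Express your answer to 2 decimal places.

Logistic growth is fastest at N = K/2 = 1515.
A = (K − N₀)/N₀ = 37.846. Set K/(1 + A·e^(−rt)) = K/2 → A·e^(−rt) = 1.
e^(−0.246t) = 1/37.846 = 0.0264228, so t = ln(37.846)/0.246 = 3.6335/0.246 = 14.77.

14.77 days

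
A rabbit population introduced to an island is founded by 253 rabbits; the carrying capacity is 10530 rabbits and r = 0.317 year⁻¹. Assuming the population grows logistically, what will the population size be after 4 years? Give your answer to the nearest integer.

847 rabbits

A = (K − N₀)/N₀ = (10530 − 253)/253 = 40.621.
N(t) = K/(1 + A·e^(−rt)) = 10530/(1 + 40.621×e^(−0.317×4)).
e^(−1.268) = 0.28139; denominator = 1 + 40.621×0.28139 = 12.43.
N = 10530/12.43 = 847.119.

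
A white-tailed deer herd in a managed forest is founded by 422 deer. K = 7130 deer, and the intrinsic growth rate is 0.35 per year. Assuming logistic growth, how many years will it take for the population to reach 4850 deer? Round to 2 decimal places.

10.06 years

A = (K − N₀)/N₀ = (7130 − 422)/422 = 15.896.
Solve 7130/(1 + 15.896·e^(−0.35t)) = 4850: 1 + 15.896·e^(−0.35t) = 1.4701, so e^(−0.35t) = 0.0295742.
−0.35·t = ln(0.0295742) = -3.5209, so t = 3.5209/0.35 = 10.06.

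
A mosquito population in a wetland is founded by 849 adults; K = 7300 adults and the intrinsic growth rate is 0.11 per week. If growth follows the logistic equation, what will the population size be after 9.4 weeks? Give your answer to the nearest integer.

A = (K − N₀)/N₀ = (7300 − 849)/849 = 7.5984.
N(t) = K/(1 + A·e^(−rt)) = 7300/(1 + 7.5984×e^(−0.11×9.4)).
e^(−1.034) = 0.35558; denominator = 1 + 7.5984×0.35558 = 3.7018.
N = 7300/3.7018 = 1971.99.

1972 adults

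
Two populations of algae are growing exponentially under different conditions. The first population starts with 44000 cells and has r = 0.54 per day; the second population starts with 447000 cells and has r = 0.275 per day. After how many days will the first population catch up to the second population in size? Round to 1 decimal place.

Set 44000·e^(0.54t) = 447000·e^(0.275t).
e^((0.54 − 0.275)t) = 447000/44000 → e^(0.265·t) = 10.159.
0.265·t = ln(10.159) = 2.3184, so t = 2.3184/0.265 = 8.7486.

8.7 days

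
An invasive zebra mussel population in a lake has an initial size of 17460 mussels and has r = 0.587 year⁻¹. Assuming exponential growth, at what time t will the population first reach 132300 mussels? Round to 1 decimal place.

3.5 years

Set N₀·e^(rt) = 132300: e^(0.587·t) = 132300/17460 = 7.5773.
0.587·t = ln(7.5773) = 2.0252, so t = 2.0252/0.587 = 3.45.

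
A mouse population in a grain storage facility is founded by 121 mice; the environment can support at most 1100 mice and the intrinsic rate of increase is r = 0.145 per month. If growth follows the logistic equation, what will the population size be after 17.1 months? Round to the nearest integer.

656 mice

A = (K − N₀)/N₀ = (1100 − 121)/121 = 8.0909.
N(t) = K/(1 + A·e^(−rt)) = 1100/(1 + 8.0909×e^(−0.145×17.1)).
e^(−2.479) = 0.083785; denominator = 1 + 8.0909×0.083785 = 1.6779.
N = 1100/1.6779 = 655.582.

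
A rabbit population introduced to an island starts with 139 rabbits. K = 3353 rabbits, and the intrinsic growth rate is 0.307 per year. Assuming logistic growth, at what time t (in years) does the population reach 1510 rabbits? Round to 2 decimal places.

A = (K − N₀)/N₀ = (3353 − 139)/139 = 23.122.
Solve 3353/(1 + 23.122·e^(−0.307t)) = 1510: 1 + 23.122·e^(−0.307t) = 2.2205, so e^(−0.307t) = 0.0527858.
−0.307·t = ln(0.0527858) = -2.9415, so t = 2.9415/0.307 = 9.5815.

9.58 years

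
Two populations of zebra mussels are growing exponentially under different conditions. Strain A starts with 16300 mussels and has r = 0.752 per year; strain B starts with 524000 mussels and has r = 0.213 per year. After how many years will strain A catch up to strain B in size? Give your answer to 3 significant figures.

Set 16300·e^(0.752t) = 524000·e^(0.213t).
e^((0.752 − 0.213)t) = 524000/16300 → e^(0.539·t) = 32.147.
0.539·t = ln(32.147) = 3.4703, so t = 3.4703/0.539 = 6.4385.

6.44 years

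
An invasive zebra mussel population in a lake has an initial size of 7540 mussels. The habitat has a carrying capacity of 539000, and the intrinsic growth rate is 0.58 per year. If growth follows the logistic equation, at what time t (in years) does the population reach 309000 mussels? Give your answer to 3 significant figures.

7.85 years

A = (K − N₀)/N₀ = (539000 − 7540)/7540 = 70.485.
Solve 539000/(1 + 70.485·e^(−0.58t)) = 309000: 1 + 70.485·e^(−0.58t) = 1.7443, so e^(−0.58t) = 0.0105602.
−0.58·t = ln(0.0105602) = -4.5507, so t = 4.5507/0.58 = 7.846.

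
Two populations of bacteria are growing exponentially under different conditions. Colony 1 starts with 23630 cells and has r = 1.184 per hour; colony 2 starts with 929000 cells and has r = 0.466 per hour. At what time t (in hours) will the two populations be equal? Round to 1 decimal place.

5.1 hours

Set 23630·e^(1.184t) = 929000·e^(0.466t).
e^((1.184 − 0.466)t) = 929000/23630 → e^(0.718·t) = 39.314.
0.718·t = ln(39.314) = 3.6716, so t = 3.6716/0.718 = 5.1136.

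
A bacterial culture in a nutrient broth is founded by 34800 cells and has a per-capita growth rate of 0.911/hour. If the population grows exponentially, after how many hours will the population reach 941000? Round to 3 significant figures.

Set N₀·e^(rt) = 941000: e^(0.911·t) = 941000/34800 = 27.04.
0.911·t = ln(27.04) = 3.2973, so t = 3.2973/0.911 = 3.6195.

3.62 hours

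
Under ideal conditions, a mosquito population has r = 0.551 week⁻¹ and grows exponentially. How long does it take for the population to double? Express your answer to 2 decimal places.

Doubling time t_d = ln(2)/r = 0.6931/0.551 = 1.258.

1.26 weeks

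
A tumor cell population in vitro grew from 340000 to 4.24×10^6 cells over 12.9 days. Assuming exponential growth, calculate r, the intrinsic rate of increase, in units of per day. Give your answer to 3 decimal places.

From N(t) = N₀·e^(rt): e^(r·12.9) = 4.24×10^6/340000 = 12.471.
r·12.9 = ln(12.471) = 2.5234, so r = 2.5234/12.9 = 0.19561.

0.196 per day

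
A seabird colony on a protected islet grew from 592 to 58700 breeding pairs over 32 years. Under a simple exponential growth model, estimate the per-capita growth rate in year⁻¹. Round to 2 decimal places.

0.14 per year

From N(t) = N₀·e^(rt): e^(r·32) = 58700/592 = 99.155.
r·32 = ln(99.155) = 4.5967, so r = 4.5967/32 = 0.14365.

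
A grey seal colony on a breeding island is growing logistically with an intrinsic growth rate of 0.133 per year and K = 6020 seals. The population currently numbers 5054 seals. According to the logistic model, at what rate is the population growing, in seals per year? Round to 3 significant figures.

108 seals per year

dN/dt = rN(1 − N/K) = 0.133 × 5054 × (1 − 5054/6020).
1 − 5054/6020 = 0.16047; dN/dt = 0.133 × 5054 × 0.16047 = 107.86.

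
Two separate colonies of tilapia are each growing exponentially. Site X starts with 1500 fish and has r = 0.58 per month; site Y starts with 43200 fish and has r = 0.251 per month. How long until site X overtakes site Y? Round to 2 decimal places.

Set 1500·e^(0.58t) = 43200·e^(0.251t).
e^((0.58 − 0.251)t) = 43200/1500 → e^(0.329·t) = 28.8.
0.329·t = ln(28.8) = 3.3604, so t = 3.3604/0.329 = 10.214.

10.21 months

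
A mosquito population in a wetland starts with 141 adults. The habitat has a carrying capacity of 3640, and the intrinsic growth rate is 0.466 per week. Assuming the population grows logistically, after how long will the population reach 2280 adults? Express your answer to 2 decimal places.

A = (K − N₀)/N₀ = (3640 − 141)/141 = 24.816.
Solve 3640/(1 + 24.816·e^(−0.466t)) = 2280: 1 + 24.816·e^(−0.466t) = 1.5965, so e^(−0.466t) = 0.0240369.
−0.466·t = ln(0.0240369) = -3.7282, so t = 3.7282/0.466 = 8.0004.

8.00 weeks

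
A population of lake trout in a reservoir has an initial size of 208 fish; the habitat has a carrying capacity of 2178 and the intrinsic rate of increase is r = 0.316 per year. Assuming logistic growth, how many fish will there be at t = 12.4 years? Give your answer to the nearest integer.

1833 fish

A = (K − N₀)/N₀ = (2178 − 208)/208 = 9.4712.
N(t) = K/(1 + A·e^(−rt)) = 2178/(1 + 9.4712×e^(−0.316×12.4)).
e^(−3.918) = 0.019873; denominator = 1 + 9.4712×0.019873 = 1.1882.
N = 2178/1.1882 = 1833.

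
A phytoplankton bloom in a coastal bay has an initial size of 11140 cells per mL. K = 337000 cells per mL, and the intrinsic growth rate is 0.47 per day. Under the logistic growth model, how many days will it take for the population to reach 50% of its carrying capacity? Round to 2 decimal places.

A = (K − N₀)/N₀ = (337000 − 11140)/11140 = 29.251.
Solve 337000/(1 + 29.251·e^(−0.47t)) = 168500: 1 + 29.251·e^(−0.47t) = 2, so e^(−0.47t) = 0.0341865.
−0.47·t = ln(0.0341865) = -3.3759, so t = 3.3759/0.47 = 7.1828.

7.18 days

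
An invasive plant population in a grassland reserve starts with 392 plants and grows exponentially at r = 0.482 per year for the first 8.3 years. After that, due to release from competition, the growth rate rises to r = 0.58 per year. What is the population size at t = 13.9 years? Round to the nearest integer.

551205 plants

Phase 1: N(8.3) = 392·e^(0.482×8.3) = 392·e^4.001 = 21415.3.
Phase 2 runs for 13.9 − 8.3 = 5.6 years at r = 0.58.
N(13.9) = 21415.3·e^(0.58×5.6) = 21415.3·e^3.248 = 551205.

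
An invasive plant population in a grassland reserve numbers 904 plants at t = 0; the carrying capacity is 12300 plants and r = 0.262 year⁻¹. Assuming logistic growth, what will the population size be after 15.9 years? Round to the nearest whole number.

A = (K − N₀)/N₀ = (12300 − 904)/904 = 12.606.
N(t) = K/(1 + A·e^(−rt)) = 12300/(1 + 12.606×e^(−0.262×15.9)).
e^(−4.166) = 0.015517; denominator = 1 + 12.606×0.015517 = 1.1956.
N = 12300/1.1956 = 10287.6.

10288 plants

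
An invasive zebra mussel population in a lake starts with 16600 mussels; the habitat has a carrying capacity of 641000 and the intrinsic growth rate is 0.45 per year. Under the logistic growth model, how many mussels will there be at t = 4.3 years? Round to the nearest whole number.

99651 mussels

A = (K − N₀)/N₀ = (641000 − 16600)/16600 = 37.614.
N(t) = K/(1 + A·e^(−rt)) = 641000/(1 + 37.614×e^(−0.45×4.3)).
e^(−1.935) = 0.14442; denominator = 1 + 37.614×0.14442 = 6.4324.
N = 641000/6.4324 = 99651.1.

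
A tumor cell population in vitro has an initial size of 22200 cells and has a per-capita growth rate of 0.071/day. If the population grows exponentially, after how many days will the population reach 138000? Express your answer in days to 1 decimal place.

25.7 days

Set N₀·e^(rt) = 138000: e^(0.071·t) = 138000/22200 = 6.2162.
0.071·t = ln(6.2162) = 1.8272, so t = 1.8272/0.071 = 25.735.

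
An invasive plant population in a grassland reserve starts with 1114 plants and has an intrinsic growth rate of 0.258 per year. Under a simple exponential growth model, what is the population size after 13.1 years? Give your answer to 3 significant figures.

N(t) = N₀·e^(rt) = 1114 × e^(0.258×13.1) = 1114 × e^3.38.
e^3.38 ≈ 29.365, so N ≈ 1114 × 29.365 = 32712.5.

32700 plants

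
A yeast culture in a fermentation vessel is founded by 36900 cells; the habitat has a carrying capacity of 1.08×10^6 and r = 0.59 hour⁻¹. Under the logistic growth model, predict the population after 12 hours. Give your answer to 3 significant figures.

1050000 cells

A = (K − N₀)/N₀ = (1.08×10^6 − 36900)/36900 = 28.268.
N(t) = K/(1 + A·e^(−rt)) = 1.08×10^6/(1 + 28.268×e^(−0.59×12)).
e^(−7.08) = 0.00084177; denominator = 1 + 28.268×0.00084177 = 1.0238.
N = 1.08×10^6/1.0238 = 1.054898×10^6.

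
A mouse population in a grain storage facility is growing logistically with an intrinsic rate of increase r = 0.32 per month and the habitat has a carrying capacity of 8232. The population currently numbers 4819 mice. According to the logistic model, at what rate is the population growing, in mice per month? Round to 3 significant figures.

dN/dt = rN(1 − N/K) = 0.32 × 4819 × (1 − 4819/8232).
1 − 4819/8232 = 0.4146; dN/dt = 0.32 × 4819 × 0.4146 = 639.35.

639 mice per month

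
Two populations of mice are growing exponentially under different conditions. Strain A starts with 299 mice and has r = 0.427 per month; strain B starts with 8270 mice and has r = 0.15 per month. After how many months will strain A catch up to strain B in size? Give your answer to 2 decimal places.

11.99 months

Set 299·e^(0.427t) = 8270·e^(0.15t).
e^((0.427 − 0.15)t) = 8270/299 → e^(0.277·t) = 27.659.
0.277·t = ln(27.659) = 3.3199, so t = 3.3199/0.277 = 11.985.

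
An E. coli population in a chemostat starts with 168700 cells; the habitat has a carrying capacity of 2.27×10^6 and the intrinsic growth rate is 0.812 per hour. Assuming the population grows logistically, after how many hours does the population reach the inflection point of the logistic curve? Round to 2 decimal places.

Logistic growth is fastest at N = K/2 = 1.135×10^6.
A = (K − N₀)/N₀ = 12.456. Set K/(1 + A·e^(−rt)) = K/2 → A·e^(−rt) = 1.
e^(−0.812t) = 1/12.456 = 0.0802836, so t = ln(12.456)/0.812 = 2.5222/0.812 = 3.1061.

3.11 hours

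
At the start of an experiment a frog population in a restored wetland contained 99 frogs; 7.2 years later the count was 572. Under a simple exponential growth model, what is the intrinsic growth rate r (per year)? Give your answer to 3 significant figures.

From N(t) = N₀·e^(rt): e^(r·7.2) = 572/99 = 5.7778.
r·7.2 = ln(5.7778) = 1.754, so r = 1.754/7.2 = 0.24361.

0.244 per year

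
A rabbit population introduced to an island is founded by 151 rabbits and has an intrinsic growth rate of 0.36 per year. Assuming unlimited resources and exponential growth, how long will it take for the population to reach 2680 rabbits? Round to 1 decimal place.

Set N₀·e^(rt) = 2680: e^(0.36·t) = 2680/151 = 17.748.
0.36·t = ln(17.748) = 2.8763, so t = 2.8763/0.36 = 7.9897.

8.0 years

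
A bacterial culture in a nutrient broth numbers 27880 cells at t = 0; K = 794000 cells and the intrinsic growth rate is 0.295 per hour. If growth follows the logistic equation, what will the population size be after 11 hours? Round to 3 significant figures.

383000 cells

A = (K − N₀)/N₀ = (794000 − 27880)/27880 = 27.479.
N(t) = K/(1 + A·e^(−rt)) = 794000/(1 + 27.479×e^(−0.295×11)).
e^(−3.245) = 0.038969; denominator = 1 + 27.479×0.038969 = 2.0708.
N = 794000/2.0708 = 383422.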